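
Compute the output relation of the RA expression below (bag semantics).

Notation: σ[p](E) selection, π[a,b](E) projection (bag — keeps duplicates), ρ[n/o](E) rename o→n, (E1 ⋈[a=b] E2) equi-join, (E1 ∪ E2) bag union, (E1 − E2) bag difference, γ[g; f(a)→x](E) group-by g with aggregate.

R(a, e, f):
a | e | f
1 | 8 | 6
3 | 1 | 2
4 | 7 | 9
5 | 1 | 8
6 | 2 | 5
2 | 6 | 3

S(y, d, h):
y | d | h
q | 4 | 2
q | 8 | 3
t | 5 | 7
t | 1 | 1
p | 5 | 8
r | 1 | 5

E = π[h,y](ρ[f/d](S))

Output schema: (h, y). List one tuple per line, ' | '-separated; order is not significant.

Per-node cardinality:
  S → 6
  ρ[f/d](S) → 6
  π[h,y](ρ[f/d](S)) → 6

== RESULT ==
h | y
1 | t
2 | q
3 | q
5 | r
7 | t
8 | p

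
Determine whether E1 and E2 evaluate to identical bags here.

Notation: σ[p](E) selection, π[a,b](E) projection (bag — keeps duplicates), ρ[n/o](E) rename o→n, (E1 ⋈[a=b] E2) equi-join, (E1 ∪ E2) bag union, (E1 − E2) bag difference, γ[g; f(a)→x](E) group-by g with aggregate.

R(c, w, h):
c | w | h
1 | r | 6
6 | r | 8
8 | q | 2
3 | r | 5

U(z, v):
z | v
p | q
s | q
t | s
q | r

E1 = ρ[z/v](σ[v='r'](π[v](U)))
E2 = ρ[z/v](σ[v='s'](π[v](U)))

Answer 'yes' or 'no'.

E1 per-node cardinality:
  U → 4
  π[v](U) → 4
  σ[v='r'](π[v](U)) → 1
  ρ[z/v](σ[v='r'](π[v](U))) → 1
E2 per-node cardinality:
  U → 4
  π[v](U) → 4
  σ[v='s'](π[v](U)) → 1
  ρ[z/v](σ[v='s'](π[v](U))) → 1

E1 result:
z
r
E2 result:
z
s
Witness: ('s',) appears 0× in E1 but 1× in E2.

no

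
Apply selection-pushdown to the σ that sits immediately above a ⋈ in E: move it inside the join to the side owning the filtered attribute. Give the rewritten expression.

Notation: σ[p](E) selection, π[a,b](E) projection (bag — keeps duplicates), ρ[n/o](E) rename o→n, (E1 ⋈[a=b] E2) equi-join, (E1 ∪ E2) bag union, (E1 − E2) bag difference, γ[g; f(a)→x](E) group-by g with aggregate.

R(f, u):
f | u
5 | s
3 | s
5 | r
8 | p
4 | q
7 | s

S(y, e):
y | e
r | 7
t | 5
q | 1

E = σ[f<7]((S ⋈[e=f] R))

σ filters on f, owned by the right side.
E' = (S ⋈[e=f] σ[f<7](R))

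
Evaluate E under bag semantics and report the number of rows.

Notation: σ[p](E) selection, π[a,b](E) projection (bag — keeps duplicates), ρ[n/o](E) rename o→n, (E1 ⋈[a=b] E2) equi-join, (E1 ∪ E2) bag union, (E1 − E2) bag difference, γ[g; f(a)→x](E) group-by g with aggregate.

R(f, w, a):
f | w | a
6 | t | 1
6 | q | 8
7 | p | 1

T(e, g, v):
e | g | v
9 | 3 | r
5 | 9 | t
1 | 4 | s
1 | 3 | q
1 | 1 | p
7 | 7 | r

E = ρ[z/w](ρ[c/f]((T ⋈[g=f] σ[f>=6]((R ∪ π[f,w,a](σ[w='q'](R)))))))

Subexpression sizes:
  T → 6
  R → 3
  R → 3
  σ[w='q'](R) → 1
  π[f,w,a](σ[w='q'](R)) → 1
  (R ∪ π[f,w,a](σ[w='q'](R))) → 4
  σ[f>=6]((R ∪ π[f,w,a](σ[w='q'](R)))) → 4
  (T ⋈[g=f] σ[f>=6]((R ∪ π[f,w,a](σ[w='q'](R))))) → 1
  ρ[c/f]((T ⋈[g=f] σ[f>=6]((R ∪ π[f,w,a](σ[w='q'](R)))))) → 1
  ρ[z/w](ρ[c/f]((T ⋈[g=f] σ[f>=6]((R ∪ π[f,w,a](σ[w='q'](R))))))) → 1

|E| = 1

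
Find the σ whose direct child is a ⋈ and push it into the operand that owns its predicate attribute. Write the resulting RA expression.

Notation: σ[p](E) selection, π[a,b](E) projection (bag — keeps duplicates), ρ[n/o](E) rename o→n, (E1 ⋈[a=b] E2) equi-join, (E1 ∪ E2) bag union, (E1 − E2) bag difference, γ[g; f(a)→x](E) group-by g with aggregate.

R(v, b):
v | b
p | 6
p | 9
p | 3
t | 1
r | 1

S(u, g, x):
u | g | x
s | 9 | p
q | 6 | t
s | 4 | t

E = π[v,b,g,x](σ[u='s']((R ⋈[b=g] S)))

σ filters on u, owned by the right side.
E' = π[v,b,g,x]((R ⋈[b=g] σ[u='s'](S)))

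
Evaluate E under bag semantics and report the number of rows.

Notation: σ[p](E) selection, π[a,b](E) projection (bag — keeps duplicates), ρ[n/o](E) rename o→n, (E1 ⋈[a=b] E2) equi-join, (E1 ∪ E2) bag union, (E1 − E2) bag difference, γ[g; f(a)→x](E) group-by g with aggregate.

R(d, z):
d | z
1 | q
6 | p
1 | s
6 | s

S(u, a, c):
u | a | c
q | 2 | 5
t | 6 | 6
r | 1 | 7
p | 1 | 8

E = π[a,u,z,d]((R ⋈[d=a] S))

Subexpression sizes:
  R → 4
  S → 4
  (R ⋈[d=a] S) → 6
  π[a,u,z,d]((R ⋈[d=a] S)) → 6

|E| = 6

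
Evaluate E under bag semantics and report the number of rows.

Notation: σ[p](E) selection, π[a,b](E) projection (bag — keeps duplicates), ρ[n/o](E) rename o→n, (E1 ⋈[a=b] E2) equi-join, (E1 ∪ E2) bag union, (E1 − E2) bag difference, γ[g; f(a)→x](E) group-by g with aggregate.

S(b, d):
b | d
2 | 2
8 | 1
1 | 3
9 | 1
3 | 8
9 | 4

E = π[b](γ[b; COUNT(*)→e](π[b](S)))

Row counts bottom-up:
  S → 6
  π[b](S) → 6
  γ[b; COUNT(*)→e](π[b](S)) → 5
  π[b](γ[b; COUNT(*)→e](π[b](S))) → 5

|E| = 5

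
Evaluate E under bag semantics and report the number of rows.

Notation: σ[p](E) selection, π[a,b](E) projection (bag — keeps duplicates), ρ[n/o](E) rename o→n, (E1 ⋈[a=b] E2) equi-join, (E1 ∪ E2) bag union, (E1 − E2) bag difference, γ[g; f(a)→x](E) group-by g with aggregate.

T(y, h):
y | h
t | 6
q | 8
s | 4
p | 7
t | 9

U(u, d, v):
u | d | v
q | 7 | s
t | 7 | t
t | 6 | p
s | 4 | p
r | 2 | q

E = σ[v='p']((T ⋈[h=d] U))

Stepwise |·|:
  T → 5
  U → 5
  (T ⋈[h=d] U) → 4
  σ[v='p']((T ⋈[h=d] U)) → 2

|E| = 2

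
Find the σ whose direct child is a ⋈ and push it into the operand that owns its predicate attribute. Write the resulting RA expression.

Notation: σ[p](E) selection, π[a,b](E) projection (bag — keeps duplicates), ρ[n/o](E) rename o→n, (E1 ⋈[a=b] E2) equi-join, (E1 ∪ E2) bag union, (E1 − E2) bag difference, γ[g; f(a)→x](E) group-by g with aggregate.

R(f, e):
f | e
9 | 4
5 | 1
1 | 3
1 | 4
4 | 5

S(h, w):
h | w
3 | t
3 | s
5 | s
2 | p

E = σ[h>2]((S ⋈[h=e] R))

σ filters on h, owned by the left side.
E' = (σ[h>2](S) ⋈[h=e] R)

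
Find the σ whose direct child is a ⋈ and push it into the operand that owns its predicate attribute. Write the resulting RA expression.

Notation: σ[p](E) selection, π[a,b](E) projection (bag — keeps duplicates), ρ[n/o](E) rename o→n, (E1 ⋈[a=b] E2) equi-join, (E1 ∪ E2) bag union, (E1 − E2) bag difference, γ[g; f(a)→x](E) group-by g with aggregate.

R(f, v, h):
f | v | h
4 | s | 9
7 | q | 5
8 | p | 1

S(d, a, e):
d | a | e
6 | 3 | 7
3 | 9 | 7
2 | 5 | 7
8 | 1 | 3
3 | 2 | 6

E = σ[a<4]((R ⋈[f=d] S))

σ filters on a, owned by the right side.
E' = (R ⋈[f=d] σ[a<4](S))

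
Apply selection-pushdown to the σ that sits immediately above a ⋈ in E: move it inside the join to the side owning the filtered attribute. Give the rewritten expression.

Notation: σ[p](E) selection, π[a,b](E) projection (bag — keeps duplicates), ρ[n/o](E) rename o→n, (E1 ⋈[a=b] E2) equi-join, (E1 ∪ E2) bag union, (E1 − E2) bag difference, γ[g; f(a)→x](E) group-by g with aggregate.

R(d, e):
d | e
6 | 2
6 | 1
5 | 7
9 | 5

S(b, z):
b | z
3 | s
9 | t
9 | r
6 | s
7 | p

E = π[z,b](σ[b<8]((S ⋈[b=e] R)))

σ filters on b, owned by the left side.
E' = π[z,b]((σ[b<8](S) ⋈[b=e] R))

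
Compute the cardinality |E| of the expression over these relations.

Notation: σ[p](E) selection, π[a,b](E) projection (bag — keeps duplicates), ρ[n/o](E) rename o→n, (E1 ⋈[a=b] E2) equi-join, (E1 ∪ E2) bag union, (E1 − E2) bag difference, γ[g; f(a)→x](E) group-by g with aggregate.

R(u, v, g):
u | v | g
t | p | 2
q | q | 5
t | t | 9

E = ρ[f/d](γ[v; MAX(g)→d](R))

Row counts bottom-up:
  R → 3
  γ[v; MAX(g)→d](R) → 3
  ρ[f/d](γ[v; MAX(g)→d](R)) → 3

|E| = 3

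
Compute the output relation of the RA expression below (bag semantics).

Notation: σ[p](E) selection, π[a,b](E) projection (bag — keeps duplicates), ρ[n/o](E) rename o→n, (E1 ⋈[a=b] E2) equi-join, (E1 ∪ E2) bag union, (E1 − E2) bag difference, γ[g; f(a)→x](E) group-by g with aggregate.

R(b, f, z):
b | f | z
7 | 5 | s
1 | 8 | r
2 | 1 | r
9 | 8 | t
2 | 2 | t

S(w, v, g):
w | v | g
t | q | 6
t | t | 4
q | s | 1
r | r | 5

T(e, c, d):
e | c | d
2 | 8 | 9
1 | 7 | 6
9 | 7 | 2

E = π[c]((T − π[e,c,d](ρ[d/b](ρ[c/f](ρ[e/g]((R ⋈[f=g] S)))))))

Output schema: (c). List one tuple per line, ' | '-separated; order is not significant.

Per-node cardinality:
  T → 3
  R → 5
  S → 4
  (R ⋈[f=g] S) → 2
  ρ[e/g]((R ⋈[f=g] S)) → 2
  ρ[c/f](ρ[e/g]((R ⋈[f=g] S))) → 2
  ρ[d/b](ρ[c/f](ρ[e/g]((R ⋈[f=g] S)))) → 2
  π[e,c,d](ρ[d/b](ρ[c/f](ρ[e/g]((R ⋈[f=g] S))))) → 2
  (T − π[e,c,d](ρ[d/b](ρ[c/f](ρ[e/g]((R ⋈[f=g] S)))))) → 3
  π[c]((T − π[e,c,d](ρ[d/b](ρ[c/f](ρ[e/g]((R ⋈[f=g] S))))))) → 3

== RESULT ==
c
7
7
8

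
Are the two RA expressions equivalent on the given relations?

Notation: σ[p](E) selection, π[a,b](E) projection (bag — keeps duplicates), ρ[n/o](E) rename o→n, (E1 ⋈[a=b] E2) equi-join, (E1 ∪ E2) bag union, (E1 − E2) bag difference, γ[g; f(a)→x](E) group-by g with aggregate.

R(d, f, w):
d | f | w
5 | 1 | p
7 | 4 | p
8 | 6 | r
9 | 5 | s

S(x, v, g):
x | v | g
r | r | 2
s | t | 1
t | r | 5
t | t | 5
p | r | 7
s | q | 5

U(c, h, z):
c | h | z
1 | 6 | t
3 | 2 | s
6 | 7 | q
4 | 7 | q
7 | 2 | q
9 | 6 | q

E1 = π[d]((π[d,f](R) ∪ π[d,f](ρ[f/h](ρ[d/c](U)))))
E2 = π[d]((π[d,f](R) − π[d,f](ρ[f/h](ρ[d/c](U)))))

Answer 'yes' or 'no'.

E1 per-node cardinality:
  R → 4
  π[d,f](R) → 4
  U → 6
  ρ[d/c](U) → 6
  ρ[f/h](ρ[d/c](U)) → 6
  π[d,f](ρ[f/h](ρ[d/c](U))) → 6
  (π[d,f](R) ∪ π[d,f](ρ[f/h](ρ[d/c](U)))) → 10
  π[d]((π[d,f](R) ∪ π[d,f](ρ[f/h](ρ[d/c](U))))) → 10
E2 per-node cardinality:
  R → 4
  π[d,f](R) → 4
  U → 6
  ρ[d/c](U) → 6
  ρ[f/h](ρ[d/c](U)) → 6
  π[d,f](ρ[f/h](ρ[d/c](U))) → 6
  (π[d,f](R) − π[d,f](ρ[f/h](ρ[d/c](U)))) → 4
  π[d]((π[d,f](R) − π[d,f](ρ[f/h](ρ[d/c](U))))) → 4

E1 result:
d
1
3
4
5
6
7
7
8
9
9
E2 result:
d
5
7
8
9
Witness: (6,) appears 1× in E1 but 0× in E2.

no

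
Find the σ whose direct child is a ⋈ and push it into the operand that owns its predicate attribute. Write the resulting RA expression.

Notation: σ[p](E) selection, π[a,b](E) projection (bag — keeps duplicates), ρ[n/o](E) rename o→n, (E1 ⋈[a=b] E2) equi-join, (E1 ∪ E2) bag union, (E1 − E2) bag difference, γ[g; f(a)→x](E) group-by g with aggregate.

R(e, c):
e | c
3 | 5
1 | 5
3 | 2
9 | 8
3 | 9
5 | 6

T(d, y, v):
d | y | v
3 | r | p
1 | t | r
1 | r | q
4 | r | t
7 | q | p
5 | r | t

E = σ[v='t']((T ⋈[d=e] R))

σ filters on v, owned by the left side.
E' = (σ[v='t'](T) ⋈[d=e] R)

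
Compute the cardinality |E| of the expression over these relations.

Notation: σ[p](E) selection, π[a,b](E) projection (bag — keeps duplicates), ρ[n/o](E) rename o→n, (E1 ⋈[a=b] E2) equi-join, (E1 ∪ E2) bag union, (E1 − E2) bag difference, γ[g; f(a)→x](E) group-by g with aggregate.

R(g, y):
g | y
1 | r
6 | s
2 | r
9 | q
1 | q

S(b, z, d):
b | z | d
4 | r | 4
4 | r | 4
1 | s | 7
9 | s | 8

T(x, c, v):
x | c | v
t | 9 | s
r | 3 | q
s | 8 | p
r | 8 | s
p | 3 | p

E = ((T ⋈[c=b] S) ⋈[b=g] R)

Subexpression sizes:
  T → 5
  S → 4
  (T ⋈[c=b] S) → 1
  R → 5
  ((T ⋈[c=b] S) ⋈[b=g] R) → 1

|E| = 1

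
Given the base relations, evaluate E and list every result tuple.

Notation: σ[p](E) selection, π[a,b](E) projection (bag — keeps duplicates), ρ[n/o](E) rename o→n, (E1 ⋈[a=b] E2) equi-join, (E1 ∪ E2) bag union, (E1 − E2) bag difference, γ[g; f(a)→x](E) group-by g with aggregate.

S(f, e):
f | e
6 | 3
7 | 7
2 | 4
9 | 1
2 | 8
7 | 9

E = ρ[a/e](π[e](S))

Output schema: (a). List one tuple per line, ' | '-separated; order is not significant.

Subexpression sizes:
  S → 6
  π[e](S) → 6
  ρ[a/e](π[e](S)) → 6

== RESULT ==
a
1
3
4
7
8
9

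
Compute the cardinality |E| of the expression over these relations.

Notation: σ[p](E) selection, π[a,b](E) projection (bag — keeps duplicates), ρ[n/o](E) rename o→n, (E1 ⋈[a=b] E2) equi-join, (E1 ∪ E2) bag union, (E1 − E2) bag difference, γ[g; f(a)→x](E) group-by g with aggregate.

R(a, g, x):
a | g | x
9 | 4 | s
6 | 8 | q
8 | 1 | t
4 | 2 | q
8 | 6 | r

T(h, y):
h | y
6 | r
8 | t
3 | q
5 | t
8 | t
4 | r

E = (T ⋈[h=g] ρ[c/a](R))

Per-node cardinality:
  T → 6
  R → 5
  ρ[c/a](R) → 5
  (T ⋈[h=g] ρ[c/a](R)) → 4

|E| = 4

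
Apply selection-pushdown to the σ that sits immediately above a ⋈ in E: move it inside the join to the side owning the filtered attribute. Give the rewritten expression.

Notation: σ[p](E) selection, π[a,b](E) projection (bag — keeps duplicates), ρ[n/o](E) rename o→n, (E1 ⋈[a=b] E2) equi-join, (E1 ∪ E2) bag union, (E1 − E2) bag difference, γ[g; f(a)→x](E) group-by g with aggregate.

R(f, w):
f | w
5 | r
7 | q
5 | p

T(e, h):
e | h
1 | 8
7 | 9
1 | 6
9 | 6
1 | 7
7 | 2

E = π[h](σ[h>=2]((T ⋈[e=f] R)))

σ filters on h, owned by the left side.
E' = π[h]((σ[h>=2](T) ⋈[e=f] R))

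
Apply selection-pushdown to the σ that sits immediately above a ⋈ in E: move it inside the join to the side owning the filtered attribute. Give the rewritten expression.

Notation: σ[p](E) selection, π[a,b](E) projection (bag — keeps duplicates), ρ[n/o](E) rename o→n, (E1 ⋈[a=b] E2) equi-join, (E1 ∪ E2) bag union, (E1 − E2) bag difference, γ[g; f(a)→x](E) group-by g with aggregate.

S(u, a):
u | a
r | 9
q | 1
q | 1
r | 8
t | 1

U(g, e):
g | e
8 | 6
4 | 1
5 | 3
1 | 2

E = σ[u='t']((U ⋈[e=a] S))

σ filters on u, owned by the right side.
E' = (U ⋈[e=a] σ[u='t'](S))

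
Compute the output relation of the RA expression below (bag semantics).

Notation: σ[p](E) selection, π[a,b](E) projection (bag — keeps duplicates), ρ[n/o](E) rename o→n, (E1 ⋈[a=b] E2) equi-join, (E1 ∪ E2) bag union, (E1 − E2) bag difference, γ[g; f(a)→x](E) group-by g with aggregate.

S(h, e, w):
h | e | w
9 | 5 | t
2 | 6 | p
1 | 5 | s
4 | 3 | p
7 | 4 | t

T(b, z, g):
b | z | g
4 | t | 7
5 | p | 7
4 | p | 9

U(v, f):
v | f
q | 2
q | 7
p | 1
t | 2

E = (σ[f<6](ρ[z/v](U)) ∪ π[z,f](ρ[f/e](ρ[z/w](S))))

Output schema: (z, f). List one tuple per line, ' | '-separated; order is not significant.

Subexpression sizes:
  U → 4
  ρ[z/v](U) → 4
  σ[f<6](ρ[z/v](U)) → 3
  S → 5
  ρ[z/w](S) → 5
  ρ[f/e](ρ[z/w](S)) → 5
  π[z,f](ρ[f/e](ρ[z/w](S))) → 5
  (σ[f<6](ρ[z/v](U)) ∪ π[z,f](ρ[f/e](ρ[z/w](S)))) → 8

== RESULT ==
z | f
p | 1
p | 3
p | 6
q | 2
s | 5
t | 2
t | 4
t | 5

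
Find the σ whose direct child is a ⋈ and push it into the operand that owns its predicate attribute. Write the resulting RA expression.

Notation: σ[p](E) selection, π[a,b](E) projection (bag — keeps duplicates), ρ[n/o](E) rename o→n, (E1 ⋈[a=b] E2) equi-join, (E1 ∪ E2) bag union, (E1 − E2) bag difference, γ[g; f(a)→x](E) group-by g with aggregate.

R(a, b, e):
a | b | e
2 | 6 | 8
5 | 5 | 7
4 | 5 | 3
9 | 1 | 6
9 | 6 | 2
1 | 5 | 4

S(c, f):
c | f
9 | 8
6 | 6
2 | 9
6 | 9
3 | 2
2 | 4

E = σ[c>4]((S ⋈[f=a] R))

σ filters on c, owned by the left side.
E' = (σ[c>4](S) ⋈[f=a] R)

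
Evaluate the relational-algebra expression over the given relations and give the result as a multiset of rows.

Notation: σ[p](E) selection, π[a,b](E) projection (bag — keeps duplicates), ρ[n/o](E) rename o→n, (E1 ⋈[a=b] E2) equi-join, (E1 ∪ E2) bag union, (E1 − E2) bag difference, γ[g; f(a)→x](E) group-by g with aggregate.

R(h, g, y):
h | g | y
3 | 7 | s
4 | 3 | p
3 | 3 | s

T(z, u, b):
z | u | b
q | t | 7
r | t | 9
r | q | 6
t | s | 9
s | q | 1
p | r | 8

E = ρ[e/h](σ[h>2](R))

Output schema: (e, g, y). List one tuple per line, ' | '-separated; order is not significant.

Per-node cardinality:
  R → 3
  σ[h>2](R) → 3
  ρ[e/h](σ[h>2](R)) → 3

== RESULT ==
e | g | y
3 | 3 | s
3 | 7 | s
4 | 3 | p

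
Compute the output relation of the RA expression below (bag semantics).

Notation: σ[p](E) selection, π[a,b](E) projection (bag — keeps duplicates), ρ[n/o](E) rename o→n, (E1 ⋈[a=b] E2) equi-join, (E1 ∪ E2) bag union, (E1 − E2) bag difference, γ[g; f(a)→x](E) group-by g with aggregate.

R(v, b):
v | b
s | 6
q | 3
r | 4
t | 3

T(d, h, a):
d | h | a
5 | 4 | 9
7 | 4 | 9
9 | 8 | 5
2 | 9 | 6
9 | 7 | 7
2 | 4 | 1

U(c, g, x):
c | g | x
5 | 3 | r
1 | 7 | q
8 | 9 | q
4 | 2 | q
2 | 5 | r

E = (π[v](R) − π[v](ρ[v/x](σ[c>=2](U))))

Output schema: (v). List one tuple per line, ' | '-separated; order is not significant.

Row counts bottom-up:
  R → 4
  π[v](R) → 4
  U → 5
  σ[c>=2](U) → 4
  ρ[v/x](σ[c>=2](U)) → 4
  π[v](ρ[v/x](σ[c>=2](U))) → 4
  (π[v](R) − π[v](ρ[v/x](σ[c>=2](U)))) → 2

== RESULT ==
v
s
t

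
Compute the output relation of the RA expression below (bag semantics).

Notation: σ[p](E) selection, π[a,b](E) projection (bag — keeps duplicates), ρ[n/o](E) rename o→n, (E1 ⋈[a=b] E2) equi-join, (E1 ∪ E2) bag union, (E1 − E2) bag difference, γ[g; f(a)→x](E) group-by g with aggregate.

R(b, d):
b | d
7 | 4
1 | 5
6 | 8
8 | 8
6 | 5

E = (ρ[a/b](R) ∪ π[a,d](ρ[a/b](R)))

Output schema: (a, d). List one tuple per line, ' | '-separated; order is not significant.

Subexpression sizes:
  R → 5
  ρ[a/b](R) → 5
  R → 5
  ρ[a/b](R) → 5
  π[a,d](ρ[a/b](R)) → 5
  (ρ[a/b](R) ∪ π[a,d](ρ[a/b](R))) → 10

== RESULT ==
a | d
1 | 5
1 | 5
6 | 5
6 | 5
6 | 8
6 | 8
7 | 4
7 | 4
8 | 8
8 | 8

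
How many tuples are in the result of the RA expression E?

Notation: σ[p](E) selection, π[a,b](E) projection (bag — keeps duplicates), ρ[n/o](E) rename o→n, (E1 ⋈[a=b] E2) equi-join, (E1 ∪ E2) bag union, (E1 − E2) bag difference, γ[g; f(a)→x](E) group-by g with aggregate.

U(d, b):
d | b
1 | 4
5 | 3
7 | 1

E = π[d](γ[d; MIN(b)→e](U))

Subexpression sizes:
  U → 3
  γ[d; MIN(b)→e](U) → 3
  π[d](γ[d; MIN(b)→e](U)) → 3

|E| = 3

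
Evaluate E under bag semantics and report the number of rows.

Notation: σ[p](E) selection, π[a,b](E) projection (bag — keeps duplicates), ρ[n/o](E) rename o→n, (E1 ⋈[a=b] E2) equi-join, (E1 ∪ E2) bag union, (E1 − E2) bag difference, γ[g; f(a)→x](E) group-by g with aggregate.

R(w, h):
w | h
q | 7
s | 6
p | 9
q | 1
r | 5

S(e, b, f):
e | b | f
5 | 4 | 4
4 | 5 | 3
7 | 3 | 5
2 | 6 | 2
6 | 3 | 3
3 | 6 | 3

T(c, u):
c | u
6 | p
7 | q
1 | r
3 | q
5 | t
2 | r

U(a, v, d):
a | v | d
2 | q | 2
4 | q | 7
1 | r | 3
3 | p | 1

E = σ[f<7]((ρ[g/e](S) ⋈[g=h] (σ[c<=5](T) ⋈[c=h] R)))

Per-node cardinality:
  S → 6
  ρ[g/e](S) → 6
  T → 6
  σ[c<=5](T) → 4
  R → 5
  (σ[c<=5](T) ⋈[c=h] R) → 2
  (ρ[g/e](S) ⋈[g=h] (σ[c<=5](T) ⋈[c=h] R)) → 1
  σ[f<7]((ρ[g/e](S) ⋈[g=h] (σ[c<=5](T) ⋈[c=h] R))) → 1

|E| = 1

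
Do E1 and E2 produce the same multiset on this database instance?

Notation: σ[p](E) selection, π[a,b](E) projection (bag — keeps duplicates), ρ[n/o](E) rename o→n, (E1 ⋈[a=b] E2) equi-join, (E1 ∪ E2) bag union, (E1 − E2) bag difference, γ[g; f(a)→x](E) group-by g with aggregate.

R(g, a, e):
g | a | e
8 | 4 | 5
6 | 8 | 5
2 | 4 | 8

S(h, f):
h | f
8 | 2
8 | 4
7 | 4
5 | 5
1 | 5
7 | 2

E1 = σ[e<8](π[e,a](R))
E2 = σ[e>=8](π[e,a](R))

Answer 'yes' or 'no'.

E1 per-node cardinality:
  R → 3
  π[e,a](R) → 3
  σ[e<8](π[e,a](R)) → 2
E2 per-node cardinality:
  R → 3
  π[e,a](R) → 3
  σ[e>=8](π[e,a](R)) → 1

E1 result:
e | a
5 | 4
5 | 8
E2 result:
e | a
8 | 4
Witness: (5, 4) appears 1× in E1 but 0× in E2.

no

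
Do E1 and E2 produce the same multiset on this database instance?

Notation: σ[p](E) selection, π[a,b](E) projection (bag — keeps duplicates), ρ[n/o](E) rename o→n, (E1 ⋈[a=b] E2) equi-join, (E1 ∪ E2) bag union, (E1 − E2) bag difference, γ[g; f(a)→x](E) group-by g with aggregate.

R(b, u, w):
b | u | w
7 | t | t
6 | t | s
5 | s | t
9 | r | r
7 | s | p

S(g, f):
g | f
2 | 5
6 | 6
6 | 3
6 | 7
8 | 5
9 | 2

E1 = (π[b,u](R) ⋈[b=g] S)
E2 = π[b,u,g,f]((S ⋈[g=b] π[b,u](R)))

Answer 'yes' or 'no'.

E1 row counts bottom-up:
  R → 5
  π[b,u](R) → 5
  S → 6
  (π[b,u](R) ⋈[b=g] S) → 4
E2 row counts bottom-up:
  S → 6
  R → 5
  π[b,u](R) → 5
  (S ⋈[g=b] π[b,u](R)) → 4
  π[b,u,g,f]((S ⋈[g=b] π[b,u](R))) → 4

E1 and E2 produce the same multiset:
b | u | g | f
6 | t | 6 | 3
6 | t | 6 | 6
6 | t | 6 | 7
9 | r | 9 | 2

yes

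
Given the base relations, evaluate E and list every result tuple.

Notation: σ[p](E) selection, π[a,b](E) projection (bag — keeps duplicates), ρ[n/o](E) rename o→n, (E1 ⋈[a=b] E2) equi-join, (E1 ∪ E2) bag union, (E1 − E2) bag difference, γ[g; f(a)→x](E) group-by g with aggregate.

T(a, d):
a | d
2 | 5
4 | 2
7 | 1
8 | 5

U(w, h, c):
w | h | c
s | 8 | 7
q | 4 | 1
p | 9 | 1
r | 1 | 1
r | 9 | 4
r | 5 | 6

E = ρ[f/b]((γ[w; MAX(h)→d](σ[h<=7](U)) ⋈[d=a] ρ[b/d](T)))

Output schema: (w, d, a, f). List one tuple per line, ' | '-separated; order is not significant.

Row counts bottom-up:
  U → 6
  σ[h<=7](U) → 3
  γ[w; MAX(h)→d](σ[h<=7](U)) → 2
  T → 4
  ρ[b/d](T) → 4
  (γ[w; MAX(h)→d](σ[h<=7](U)) ⋈[d=a] ρ[b/d](T)) → 1
  ρ[f/b]((γ[w; MAX(h)→d](σ[h<=7](U)) ⋈[d=a] ρ[b/d](T))) → 1

== RESULT ==
w | d | a | f
q | 4 | 4 | 2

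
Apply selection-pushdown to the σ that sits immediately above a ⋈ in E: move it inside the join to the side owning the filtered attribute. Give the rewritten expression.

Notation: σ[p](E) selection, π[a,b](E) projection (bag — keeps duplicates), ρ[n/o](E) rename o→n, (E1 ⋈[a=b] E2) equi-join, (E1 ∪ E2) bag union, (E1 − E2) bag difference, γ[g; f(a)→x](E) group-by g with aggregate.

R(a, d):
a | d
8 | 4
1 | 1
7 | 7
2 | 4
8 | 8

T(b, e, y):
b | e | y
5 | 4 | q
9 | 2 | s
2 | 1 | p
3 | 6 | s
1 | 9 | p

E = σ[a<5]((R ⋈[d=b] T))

σ filters on a, owned by the left side.
E' = (σ[a<5](R) ⋈[d=b] T)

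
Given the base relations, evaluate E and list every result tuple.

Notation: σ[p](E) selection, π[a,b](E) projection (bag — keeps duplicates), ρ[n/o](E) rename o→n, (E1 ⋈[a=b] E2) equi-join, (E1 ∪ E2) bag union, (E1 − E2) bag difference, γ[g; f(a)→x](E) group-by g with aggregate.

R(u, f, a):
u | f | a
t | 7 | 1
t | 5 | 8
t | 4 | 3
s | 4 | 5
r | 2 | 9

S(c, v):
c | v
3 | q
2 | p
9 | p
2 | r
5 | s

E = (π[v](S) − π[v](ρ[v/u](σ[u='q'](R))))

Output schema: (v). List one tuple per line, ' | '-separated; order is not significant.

Per-node cardinality:
  S → 5
  π[v](S) → 5
  R → 5
  σ[u='q'](R) → 0
  ρ[v/u](σ[u='q'](R)) → 0
  π[v](ρ[v/u](σ[u='q'](R))) → 0
  (π[v](S) − π[v](ρ[v/u](σ[u='q'](R)))) → 5

== RESULT ==
v
p
p
q
r
s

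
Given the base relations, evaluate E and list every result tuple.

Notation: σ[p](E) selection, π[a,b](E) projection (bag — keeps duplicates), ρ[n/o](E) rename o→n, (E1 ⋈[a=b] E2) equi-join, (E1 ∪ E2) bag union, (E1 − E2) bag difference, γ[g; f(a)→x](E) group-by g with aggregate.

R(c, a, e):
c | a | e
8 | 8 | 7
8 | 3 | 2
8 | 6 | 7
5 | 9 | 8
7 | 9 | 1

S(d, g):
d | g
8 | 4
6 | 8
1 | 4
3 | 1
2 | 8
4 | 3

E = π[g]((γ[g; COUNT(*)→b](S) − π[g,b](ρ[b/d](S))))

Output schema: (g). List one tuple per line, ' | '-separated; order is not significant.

Stepwise |·|:
  S → 6
  γ[g; COUNT(*)→b](S) → 4
  S → 6
  ρ[b/d](S) → 6
  π[g,b](ρ[b/d](S)) → 6
  (γ[g; COUNT(*)→b](S) − π[g,b](ρ[b/d](S))) → 3
  π[g]((γ[g; COUNT(*)→b](S) − π[g,b](ρ[b/d](S)))) → 3

== RESULT ==
g
1
3
4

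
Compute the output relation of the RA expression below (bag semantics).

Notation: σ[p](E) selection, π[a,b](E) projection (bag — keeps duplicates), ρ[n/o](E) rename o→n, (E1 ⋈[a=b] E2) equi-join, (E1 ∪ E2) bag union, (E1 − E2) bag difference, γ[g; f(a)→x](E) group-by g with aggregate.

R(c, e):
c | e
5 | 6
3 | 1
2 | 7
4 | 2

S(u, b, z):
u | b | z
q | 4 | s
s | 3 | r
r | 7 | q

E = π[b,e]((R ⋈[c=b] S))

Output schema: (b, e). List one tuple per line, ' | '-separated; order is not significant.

Row counts bottom-up:
  R → 4
  S → 3
  (R ⋈[c=b] S) → 2
  π[b,e]((R ⋈[c=b] S)) → 2

== RESULT ==
b | e
3 | 1
4 | 2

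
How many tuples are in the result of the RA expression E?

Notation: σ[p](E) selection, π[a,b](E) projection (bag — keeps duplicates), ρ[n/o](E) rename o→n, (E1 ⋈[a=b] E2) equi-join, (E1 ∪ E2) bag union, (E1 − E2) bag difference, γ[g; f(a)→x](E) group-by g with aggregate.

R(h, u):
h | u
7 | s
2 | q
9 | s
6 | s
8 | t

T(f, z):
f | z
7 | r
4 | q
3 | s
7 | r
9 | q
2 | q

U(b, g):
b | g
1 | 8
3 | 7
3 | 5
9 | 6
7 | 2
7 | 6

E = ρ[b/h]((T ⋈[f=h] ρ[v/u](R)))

Per-node cardinality:
  T → 6
  R → 5
  ρ[v/u](R) → 5
  (T ⋈[f=h] ρ[v/u](R)) → 4
  ρ[b/h]((T ⋈[f=h] ρ[v/u](R))) → 4

|E| = 4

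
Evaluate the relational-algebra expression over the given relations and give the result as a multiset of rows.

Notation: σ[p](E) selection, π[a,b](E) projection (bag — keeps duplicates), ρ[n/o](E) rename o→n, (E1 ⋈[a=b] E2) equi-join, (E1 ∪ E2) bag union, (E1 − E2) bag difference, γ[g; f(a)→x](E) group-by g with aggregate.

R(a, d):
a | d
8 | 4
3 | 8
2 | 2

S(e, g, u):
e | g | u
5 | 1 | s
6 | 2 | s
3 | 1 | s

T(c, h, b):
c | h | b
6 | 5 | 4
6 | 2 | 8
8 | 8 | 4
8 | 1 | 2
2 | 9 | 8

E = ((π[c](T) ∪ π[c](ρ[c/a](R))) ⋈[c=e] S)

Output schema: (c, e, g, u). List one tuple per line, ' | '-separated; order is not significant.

Per-node cardinality:
  T → 5
  π[c](T) → 5
  R → 3
  ρ[c/a](R) → 3
  π[c](ρ[c/a](R)) → 3
  (π[c](T) ∪ π[c](ρ[c/a](R))) → 8
  S → 3
  ((π[c](T) ∪ π[c](ρ[c/a](R))) ⋈[c=e] S) → 3

== RESULT ==
c | e | g | u
3 | 3 | 1 | s
6 | 6 | 2 | s
6 | 6 | 2 | s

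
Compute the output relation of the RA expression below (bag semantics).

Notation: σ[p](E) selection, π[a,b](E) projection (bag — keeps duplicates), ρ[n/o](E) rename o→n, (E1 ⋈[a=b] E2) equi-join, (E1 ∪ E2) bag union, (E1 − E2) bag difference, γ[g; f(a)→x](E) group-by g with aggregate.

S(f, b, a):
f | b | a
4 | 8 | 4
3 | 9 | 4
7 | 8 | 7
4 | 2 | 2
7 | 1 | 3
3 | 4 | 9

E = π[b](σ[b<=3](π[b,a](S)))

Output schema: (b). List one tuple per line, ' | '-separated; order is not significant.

Stepwise |·|:
  S → 6
  π[b,a](S) → 6
  σ[b<=3](π[b,a](S)) → 2
  π[b](σ[b<=3](π[b,a](S))) → 2

== RESULT ==
b
1
2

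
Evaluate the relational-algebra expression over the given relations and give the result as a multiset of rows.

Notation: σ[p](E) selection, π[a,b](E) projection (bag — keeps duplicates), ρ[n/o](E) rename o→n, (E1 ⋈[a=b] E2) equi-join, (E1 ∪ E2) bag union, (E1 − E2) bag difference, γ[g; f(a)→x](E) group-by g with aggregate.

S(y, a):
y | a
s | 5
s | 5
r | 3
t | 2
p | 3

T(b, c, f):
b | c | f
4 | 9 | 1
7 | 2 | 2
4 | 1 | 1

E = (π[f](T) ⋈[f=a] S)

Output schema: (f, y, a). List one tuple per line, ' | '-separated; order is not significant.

Stepwise |·|:
  T → 3
  π[f](T) → 3
  S → 5
  (π[f](T) ⋈[f=a] S) → 1

== RESULT ==
f | y | a
2 | t | 2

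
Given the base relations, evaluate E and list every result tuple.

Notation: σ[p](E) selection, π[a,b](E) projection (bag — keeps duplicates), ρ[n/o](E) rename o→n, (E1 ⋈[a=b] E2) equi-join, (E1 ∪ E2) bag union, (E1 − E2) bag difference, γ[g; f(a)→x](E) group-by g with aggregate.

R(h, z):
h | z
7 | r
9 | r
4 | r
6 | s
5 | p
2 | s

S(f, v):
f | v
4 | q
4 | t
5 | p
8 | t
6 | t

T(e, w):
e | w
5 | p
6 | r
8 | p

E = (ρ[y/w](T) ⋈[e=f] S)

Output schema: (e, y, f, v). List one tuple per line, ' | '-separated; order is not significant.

Subexpression sizes:
  T → 3
  ρ[y/w](T) → 3
  S → 5
  (ρ[y/w](T) ⋈[e=f] S) → 3

== RESULT ==
e | y | f | v
5 | p | 5 | p
6 | r | 6 | t
8 | p | 8 | t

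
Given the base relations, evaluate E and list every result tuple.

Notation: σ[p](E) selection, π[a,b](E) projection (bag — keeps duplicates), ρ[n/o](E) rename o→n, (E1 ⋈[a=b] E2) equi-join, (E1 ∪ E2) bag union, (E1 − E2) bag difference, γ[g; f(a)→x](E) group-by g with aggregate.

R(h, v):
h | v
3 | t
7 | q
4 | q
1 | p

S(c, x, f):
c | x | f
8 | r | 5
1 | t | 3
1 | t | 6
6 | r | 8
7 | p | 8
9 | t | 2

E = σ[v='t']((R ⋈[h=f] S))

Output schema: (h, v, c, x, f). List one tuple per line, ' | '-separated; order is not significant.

Row counts bottom-up:
  R → 4
  S → 6
  (R ⋈[h=f] S) → 1
  σ[v='t']((R ⋈[h=f] S)) → 1

== RESULT ==
h | v | c | x | f
3 | t | 1 | t | 3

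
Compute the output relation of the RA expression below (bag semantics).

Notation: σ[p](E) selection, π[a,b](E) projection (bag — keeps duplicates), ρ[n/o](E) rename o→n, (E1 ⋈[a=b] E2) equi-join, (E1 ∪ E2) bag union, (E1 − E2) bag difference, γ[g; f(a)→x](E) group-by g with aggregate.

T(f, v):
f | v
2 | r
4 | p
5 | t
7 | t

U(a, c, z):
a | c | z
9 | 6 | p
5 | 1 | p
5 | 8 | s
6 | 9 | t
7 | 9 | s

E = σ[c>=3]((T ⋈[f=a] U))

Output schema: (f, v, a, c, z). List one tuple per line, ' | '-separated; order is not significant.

Per-node cardinality:
  T → 4
  U → 5
  (T ⋈[f=a] U) → 3
  σ[c>=3]((T ⋈[f=a] U)) → 2

== RESULT ==
f | v | a | c | z
5 | t | 5 | 8 | s
7 | t | 7 | 9 | s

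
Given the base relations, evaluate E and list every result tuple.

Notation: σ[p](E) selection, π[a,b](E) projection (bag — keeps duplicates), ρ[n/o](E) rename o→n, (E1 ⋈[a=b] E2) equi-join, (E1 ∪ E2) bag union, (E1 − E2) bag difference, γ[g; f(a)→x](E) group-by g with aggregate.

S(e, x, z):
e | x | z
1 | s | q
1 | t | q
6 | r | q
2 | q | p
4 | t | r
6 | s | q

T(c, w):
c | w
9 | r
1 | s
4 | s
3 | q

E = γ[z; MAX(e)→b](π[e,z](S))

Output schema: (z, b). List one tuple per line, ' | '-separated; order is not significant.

Subexpression sizes:
  S → 6
  π[e,z](S) → 6
  γ[z; MAX(e)→b](π[e,z](S)) → 3

== RESULT ==
z | b
p | 2
q | 6
r | 4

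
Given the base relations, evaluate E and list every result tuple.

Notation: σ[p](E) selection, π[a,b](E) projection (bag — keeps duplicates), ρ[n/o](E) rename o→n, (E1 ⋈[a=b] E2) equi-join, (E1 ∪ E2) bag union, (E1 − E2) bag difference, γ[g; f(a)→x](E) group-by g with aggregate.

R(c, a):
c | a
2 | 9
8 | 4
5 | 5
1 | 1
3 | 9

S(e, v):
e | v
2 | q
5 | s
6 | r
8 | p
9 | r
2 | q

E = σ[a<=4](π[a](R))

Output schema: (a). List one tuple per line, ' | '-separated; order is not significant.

Stepwise |·|:
  R → 5
  π[a](R) → 5
  σ[a<=4](π[a](R)) → 2

== RESULT ==
a
1
4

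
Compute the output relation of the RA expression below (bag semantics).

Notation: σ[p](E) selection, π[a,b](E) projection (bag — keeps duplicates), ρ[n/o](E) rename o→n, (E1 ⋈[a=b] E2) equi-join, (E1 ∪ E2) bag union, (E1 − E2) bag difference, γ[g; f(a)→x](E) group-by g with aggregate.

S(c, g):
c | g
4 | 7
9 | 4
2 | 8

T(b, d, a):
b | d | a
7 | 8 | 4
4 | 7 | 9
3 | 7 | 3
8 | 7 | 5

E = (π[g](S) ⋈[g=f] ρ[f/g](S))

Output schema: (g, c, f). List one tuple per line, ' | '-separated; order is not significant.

Subexpression sizes:
  S → 3
  π[g](S) → 3
  S → 3
  ρ[f/g](S) → 3
  (π[g](S) ⋈[g=f] ρ[f/g](S)) → 3

== RESULT ==
g | c | f
4 | 9 | 4
7 | 4 | 7
8 | 2 | 8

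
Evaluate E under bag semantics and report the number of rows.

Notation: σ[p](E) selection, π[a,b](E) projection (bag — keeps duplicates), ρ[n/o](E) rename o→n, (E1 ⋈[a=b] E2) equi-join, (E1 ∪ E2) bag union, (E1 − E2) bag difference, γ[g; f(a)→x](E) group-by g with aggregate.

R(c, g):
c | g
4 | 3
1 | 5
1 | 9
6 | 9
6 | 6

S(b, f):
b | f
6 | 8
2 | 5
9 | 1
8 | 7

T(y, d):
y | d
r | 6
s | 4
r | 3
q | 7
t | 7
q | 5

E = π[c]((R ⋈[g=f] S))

Per-node cardinality:
  R → 5
  S → 4
  (R ⋈[g=f] S) → 1
  π[c]((R ⋈[g=f] S)) → 1

|E| = 1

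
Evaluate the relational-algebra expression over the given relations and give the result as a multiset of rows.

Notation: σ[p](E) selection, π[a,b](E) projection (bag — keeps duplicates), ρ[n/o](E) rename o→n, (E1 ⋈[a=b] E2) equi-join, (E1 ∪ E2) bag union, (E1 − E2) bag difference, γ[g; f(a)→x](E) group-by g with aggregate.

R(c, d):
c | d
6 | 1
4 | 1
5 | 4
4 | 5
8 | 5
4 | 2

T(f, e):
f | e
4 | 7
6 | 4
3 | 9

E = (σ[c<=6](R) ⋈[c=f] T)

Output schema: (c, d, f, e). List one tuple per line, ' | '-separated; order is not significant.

Subexpression sizes:
  R → 6
  σ[c<=6](R) → 5
  T → 3
  (σ[c<=6](R) ⋈[c=f] T) → 4

== RESULT ==
c | d | f | e
4 | 1 | 4 | 7
4 | 2 | 4 | 7
4 | 5 | 4 | 7
6 | 1 | 6 | 4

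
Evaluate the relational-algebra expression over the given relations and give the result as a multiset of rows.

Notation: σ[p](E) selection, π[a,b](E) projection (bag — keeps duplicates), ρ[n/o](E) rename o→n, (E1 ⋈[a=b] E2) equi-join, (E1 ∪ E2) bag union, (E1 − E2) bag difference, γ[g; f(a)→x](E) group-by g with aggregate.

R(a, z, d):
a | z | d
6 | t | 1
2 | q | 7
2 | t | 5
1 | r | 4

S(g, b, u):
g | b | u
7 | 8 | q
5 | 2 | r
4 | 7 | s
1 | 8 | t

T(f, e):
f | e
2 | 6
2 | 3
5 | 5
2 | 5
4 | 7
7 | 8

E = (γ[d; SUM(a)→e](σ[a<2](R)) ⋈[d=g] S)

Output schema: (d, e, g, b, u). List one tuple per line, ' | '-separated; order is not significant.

Subexpression sizes:
  R → 4
  σ[a<2](R) → 1
  γ[d; SUM(a)→e](σ[a<2](R)) → 1
  S → 4
  (γ[d; SUM(a)→e](σ[a<2](R)) ⋈[d=g] S) → 1

== RESULT ==
d | e | g | b | u
4 | 1 | 4 | 7 | s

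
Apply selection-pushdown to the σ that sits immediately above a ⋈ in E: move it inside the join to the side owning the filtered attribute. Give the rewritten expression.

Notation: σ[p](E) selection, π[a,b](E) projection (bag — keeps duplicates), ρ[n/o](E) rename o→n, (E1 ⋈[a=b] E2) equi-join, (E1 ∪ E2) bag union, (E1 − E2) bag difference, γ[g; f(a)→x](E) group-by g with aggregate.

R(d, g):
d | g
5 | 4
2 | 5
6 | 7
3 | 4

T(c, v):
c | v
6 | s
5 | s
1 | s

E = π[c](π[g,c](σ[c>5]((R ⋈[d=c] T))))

σ filters on c, owned by the right side.
E' = π[c](π[g,c]((R ⋈[d=c] σ[c>5](T))))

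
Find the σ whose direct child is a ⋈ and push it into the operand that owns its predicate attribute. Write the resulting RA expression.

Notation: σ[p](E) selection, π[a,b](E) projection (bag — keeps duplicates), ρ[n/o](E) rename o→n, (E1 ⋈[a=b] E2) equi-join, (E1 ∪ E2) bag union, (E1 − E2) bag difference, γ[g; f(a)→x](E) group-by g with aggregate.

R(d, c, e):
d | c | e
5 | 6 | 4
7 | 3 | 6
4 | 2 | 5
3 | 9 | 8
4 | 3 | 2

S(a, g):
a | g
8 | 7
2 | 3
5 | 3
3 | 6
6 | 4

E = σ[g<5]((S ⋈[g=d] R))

σ filters on g, owned by the left side.
E' = (σ[g<5](S) ⋈[g=d] R)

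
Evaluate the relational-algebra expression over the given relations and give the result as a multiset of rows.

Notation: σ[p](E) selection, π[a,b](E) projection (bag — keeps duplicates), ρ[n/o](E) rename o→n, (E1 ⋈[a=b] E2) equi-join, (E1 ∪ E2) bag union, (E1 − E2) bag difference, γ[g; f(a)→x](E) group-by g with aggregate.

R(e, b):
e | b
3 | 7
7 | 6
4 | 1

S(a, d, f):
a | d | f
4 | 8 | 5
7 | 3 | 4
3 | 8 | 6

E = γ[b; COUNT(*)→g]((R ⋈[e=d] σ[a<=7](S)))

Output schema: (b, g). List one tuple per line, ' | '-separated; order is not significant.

Subexpression sizes:
  R → 3
  S → 3
  σ[a<=7](S) → 3
  (R ⋈[e=d] σ[a<=7](S)) → 1
  γ[b; COUNT(*)→g]((R ⋈[e=d] σ[a<=7](S))) → 1

== RESULT ==
b | g
7 | 1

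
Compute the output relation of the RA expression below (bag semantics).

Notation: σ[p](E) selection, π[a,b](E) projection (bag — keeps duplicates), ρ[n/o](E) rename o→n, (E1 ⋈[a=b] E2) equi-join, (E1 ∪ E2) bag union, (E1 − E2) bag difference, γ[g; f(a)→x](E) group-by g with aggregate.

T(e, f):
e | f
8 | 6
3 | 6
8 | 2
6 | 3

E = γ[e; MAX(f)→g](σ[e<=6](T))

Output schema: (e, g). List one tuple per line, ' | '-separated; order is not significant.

Subexpression sizes:
  T → 4
  σ[e<=6](T) → 2
  γ[e; MAX(f)→g](σ[e<=6](T)) → 2

== RESULT ==
e | g
3 | 6
6 | 3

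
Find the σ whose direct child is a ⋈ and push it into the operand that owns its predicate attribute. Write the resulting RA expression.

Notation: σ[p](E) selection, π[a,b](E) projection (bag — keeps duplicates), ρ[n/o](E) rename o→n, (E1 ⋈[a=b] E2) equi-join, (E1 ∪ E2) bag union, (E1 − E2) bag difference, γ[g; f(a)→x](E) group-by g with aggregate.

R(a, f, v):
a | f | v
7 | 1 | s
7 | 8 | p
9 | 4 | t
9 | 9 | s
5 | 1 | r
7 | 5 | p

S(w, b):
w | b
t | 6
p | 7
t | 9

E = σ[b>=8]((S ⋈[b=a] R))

σ filters on b, owned by the left side.
E' = (σ[b>=8](S) ⋈[b=a] R)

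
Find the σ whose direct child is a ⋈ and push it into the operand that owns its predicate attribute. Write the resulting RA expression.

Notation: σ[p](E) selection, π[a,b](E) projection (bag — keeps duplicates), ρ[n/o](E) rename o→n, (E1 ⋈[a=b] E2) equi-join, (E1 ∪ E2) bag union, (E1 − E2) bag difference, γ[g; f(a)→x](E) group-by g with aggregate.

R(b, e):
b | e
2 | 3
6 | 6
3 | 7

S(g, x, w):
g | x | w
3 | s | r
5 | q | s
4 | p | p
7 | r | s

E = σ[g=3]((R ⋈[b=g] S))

σ filters on g, owned by the right side.
E' = (R ⋈[b=g] σ[g=3](S))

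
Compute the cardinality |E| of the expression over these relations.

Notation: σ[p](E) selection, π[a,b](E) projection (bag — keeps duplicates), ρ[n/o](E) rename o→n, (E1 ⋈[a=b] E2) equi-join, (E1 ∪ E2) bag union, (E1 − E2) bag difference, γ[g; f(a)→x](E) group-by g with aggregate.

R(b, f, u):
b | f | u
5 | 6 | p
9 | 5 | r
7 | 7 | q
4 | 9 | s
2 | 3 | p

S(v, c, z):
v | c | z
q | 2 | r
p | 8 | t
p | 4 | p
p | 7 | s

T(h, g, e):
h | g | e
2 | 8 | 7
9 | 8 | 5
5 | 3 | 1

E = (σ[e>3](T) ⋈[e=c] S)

Stepwise |·|:
  T → 3
  σ[e>3](T) → 2
  S → 4
  (σ[e>3](T) ⋈[e=c] S) → 1

|E| = 1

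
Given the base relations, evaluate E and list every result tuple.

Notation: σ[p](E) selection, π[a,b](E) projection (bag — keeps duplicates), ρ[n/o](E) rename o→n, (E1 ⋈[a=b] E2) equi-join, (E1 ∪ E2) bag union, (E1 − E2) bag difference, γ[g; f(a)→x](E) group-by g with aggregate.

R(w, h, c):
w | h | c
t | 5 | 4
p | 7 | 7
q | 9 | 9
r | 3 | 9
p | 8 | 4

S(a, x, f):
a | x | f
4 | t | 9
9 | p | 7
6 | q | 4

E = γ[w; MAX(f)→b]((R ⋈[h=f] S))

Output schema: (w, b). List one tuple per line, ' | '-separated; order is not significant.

Per-node cardinality:
  R → 5
  S → 3
  (R ⋈[h=f] S) → 2
  γ[w; MAX(f)→b]((R ⋈[h=f] S)) → 2

== RESULT ==
w | b
p | 7
q | 9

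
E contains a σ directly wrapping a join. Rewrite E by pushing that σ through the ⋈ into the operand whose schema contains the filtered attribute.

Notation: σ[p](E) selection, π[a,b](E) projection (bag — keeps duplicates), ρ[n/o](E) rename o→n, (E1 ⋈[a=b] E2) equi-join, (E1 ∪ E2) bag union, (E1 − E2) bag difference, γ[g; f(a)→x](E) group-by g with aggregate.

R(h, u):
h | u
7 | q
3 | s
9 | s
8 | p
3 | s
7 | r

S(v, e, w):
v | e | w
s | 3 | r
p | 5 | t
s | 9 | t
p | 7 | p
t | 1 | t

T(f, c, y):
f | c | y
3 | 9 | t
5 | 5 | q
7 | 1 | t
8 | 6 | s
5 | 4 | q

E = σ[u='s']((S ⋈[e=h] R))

σ filters on u, owned by the right side.
E' = (S ⋈[e=h] σ[u='s'](R))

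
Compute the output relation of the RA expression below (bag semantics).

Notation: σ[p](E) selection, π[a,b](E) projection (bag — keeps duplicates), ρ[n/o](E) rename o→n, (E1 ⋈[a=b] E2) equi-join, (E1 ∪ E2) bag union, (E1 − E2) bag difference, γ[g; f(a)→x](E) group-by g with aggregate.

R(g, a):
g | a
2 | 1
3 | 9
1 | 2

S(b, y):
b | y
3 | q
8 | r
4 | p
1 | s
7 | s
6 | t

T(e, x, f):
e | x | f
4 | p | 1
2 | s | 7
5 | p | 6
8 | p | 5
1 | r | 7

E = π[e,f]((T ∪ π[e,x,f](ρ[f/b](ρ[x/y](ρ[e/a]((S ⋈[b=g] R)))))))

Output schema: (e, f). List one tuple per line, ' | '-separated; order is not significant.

Subexpression sizes:
  T → 5
  S → 6
  R → 3
  (S ⋈[b=g] R) → 2
  ρ[e/a]((S ⋈[b=g] R)) → 2
  ρ[x/y](ρ[e/a]((S ⋈[b=g] R))) → 2
  ρ[f/b](ρ[x/y](ρ[e/a]((S ⋈[b=g] R)))) → 2
  π[e,x,f](ρ[f/b](ρ[x/y](ρ[e/a]((S ⋈[b=g] R))))) → 2
  (T ∪ π[e,x,f](ρ[f/b](ρ[x/y](ρ[e/a]((S ⋈[b=g] R)))))) → 7
  π[e,f]((T ∪ π[e,x,f](ρ[f/b](ρ[x/y](ρ[e/a]((S ⋈[b=g] R))))))) → 7

== RESULT ==
e | f
1 | 7
2 | 1
2 | 7
4 | 1
5 | 6
8 | 5
9 | 3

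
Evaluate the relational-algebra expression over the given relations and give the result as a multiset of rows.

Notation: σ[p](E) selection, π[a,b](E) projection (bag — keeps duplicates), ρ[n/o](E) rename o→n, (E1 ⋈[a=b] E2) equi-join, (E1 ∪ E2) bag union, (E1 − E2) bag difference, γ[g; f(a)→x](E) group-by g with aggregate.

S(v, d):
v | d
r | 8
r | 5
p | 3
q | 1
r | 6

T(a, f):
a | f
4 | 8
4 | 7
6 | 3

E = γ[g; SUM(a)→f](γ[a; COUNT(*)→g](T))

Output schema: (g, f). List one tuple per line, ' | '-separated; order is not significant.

Stepwise |·|:
  T → 3
  γ[a; COUNT(*)→g](T) → 2
  γ[g; SUM(a)→f](γ[a; COUNT(*)→g](T)) → 2

== RESULT ==
g | f
1 | 6
2 | 4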